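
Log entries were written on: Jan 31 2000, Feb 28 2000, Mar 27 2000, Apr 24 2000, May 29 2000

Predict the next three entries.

All Mondays; the gaps (28, 28, 28, 35) vary with month length.
This is the last Monday of each month.
June 2000 ends with Monday Jun 26 2000.
July 2000 ends with Monday Jul 31 2000.
Last Monday of August 2000: Aug 28 2000.

Jun 26 2000, Jul 31 2000, Aug 28 2000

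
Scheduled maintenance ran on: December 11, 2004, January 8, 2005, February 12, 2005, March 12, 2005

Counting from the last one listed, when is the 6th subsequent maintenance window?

Gaps: 28, 35, 28 days — a mix of 28 and 35. Every date is a Saturday.
Each is the 2nd Saturday of its month.
April 2005 — 2nd Saturday is April 9, 2005.
2nd Saturday of May 2005: May 14, 2005.
June 2005 — 2nd Saturday is June 11, 2005.
2nd Saturday of July 2005: July 9, 2005.
2nd Saturday of August 2005: August 13, 2005.
2nd Saturday of September 2005: September 10, 2005.

September 10, 2005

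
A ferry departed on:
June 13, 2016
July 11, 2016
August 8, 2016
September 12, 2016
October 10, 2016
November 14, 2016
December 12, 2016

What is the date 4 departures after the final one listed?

These are Mondays at 28- or 35-day spacing (28, 28, 35, 28, 35, 28).
The pattern: 2nd Monday of the month.
2nd Monday of January 2017: January 9, 2017.
February 2017 — 2nd Monday is February 13, 2017.
March 2017 — 2nd Monday is March 13, 2017.
2nd Monday of April 2017: April 10, 2017.

April 10, 2017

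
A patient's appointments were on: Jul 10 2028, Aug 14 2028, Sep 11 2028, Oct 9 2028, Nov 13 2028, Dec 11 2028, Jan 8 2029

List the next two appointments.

These are Mondays at 28- or 35-day spacing (35, 28, 28, 35, 28, 28).
The pattern: 2nd Monday of the month.
February 2029 — 2nd Monday is Feb 12 2029.
March 2029 — 2nd Monday is Mar 12 2029.

Feb 12 2029, Mar 12 2029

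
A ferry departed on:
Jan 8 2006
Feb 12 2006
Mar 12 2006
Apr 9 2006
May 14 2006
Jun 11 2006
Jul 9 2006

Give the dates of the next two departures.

All dates are Sundays, 35, 28, 28, 35, 28, 28 days apart.
Specifically, the 2nd Sunday of each month.
August 2006 — 2nd Sunday is Aug 13 2006.
2nd Sunday of September 2006: Sep 10 2006.

Aug 13 2006, Sep 10 2006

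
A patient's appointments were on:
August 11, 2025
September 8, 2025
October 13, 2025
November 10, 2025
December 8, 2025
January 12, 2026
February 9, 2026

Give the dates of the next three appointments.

All dates are Mondays, 28, 35, 28, 28, 35, 28 days apart.
Specifically, the 2nd Monday of each month.
March 2026 — 2nd Monday is March 9, 2026.
April 2026 — 2nd Monday is April 13, 2026.
2nd Monday of May 2026: May 11, 2026.

March 9, 2026; April 13, 2026; May 11, 2026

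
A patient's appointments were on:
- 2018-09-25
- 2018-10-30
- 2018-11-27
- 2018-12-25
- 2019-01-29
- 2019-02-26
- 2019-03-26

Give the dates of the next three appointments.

These are Tuesdays with 35, 28, 28, 35, 28, 28-day gaps.
Each is the final Tuesday of its month — 2018-10-30 is past the 28th, so '4th Tuesday' doesn't fit.
Last Tuesday of April 2019: 2019-04-30.
May 2019 ends with Tuesday 2019-05-28.
Last Tuesday of June 2019: 2019-06-25.

2019-04-30, 2019-05-28, 2019-06-25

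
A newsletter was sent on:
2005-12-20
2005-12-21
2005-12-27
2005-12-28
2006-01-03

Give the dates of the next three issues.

2006-01-04, 2006-01-10, 2006-01-11

Every event lands on a Tuesday or Wednesday (gaps cycle 1, 6, 1, 6).
So the schedule is: every Tuesday and Wednesday.
The following Wednesday is 2006-01-04.
Next Tuesday: 2006-01-10.
Next Wednesday: 2006-01-11.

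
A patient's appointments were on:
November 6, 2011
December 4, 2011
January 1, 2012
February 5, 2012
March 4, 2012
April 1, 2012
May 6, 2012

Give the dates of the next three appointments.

All dates are Sundays, 28, 28, 35, 28, 28, 35 days apart.
Specifically, the 1st Sunday of each month.
1st Sunday of June 2012: June 3, 2012.
1st Sunday of July 2012: July 1, 2012.
1st Sunday of August 2012: August 5, 2012.

June 3, 2012; July 1, 2012; August 5, 2012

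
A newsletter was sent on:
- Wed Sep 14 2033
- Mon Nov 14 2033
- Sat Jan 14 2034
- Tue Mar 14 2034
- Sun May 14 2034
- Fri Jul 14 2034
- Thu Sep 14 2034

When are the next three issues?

Gaps: 61, 61, 59, 61, 61, 62 days — not constant. Every event is on the 14th of the month.
Pattern: the 14th of every 2 months.
November 2034: Tue Nov 14 2034.
January 2035: Sun Jan 14 2035.
March 2035: Wed Mar 14 2035.

Tue Nov 14 2034, Sun Jan 14 2035, Wed Mar 14 2035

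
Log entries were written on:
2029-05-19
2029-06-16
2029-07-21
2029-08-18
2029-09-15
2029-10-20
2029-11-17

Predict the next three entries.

Gaps: 28, 35, 28, 28, 35, 28 days — a mix of 28 and 35. Every date is a Saturday.
Each is the 3rd Saturday of its month.
3rd Saturday of December 2029: 2029-12-15.
January 2030 — 3rd Saturday is 2030-01-19.
3rd Saturday of February 2030: 2030-02-16.

2029-12-15, 2030-01-19, 2030-02-16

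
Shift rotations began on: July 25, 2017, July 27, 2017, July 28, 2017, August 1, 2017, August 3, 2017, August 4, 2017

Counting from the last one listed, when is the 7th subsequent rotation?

August 22, 2017

Gaps: 2, 1, 4, 2, 1 days — not constant, but cyclic with period 3.
The events fall on every Tuesday, Thursday and Friday.
The following Tuesday is August 8, 2017.
The following Thursday is August 10, 2017.
The following Friday is August 11, 2017.
Next Tuesday: August 15, 2017.
The following Thursday is August 17, 2017.
The following Friday is August 18, 2017.
Next Tuesday: August 22, 2017.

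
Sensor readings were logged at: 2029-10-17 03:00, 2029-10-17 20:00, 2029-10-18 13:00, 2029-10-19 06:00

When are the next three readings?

Spacing: 17, 17, 17 h — constant 17 h.
2029-10-19 06:00 + 17 h = 2029-10-19 23:00.
2029-10-19 23:00 + 17 h = 2029-10-20 16:00.
2029-10-20 16:00 + 17 h = 2029-10-21 09:00.

2029-10-19 23:00, 2029-10-20 16:00, 2029-10-21 09:00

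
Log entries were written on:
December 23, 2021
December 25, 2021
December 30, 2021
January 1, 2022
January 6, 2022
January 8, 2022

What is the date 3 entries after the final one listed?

January 20, 2022

Gaps: 2, 5, 2, 5, 2 days — not constant, but cyclic with period 2.
The events fall on every Thursday and Saturday.
Next Thursday: January 13, 2022.
The following Saturday is January 15, 2022.
The following Thursday is January 20, 2022.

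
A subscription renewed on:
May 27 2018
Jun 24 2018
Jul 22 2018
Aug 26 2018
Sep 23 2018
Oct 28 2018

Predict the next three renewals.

These are Sundays at 28- or 35-day spacing (28, 28, 35, 28, 35).
The pattern: 4th Sunday of the month.
4th Sunday of November 2018: Nov 25 2018.
December 2018 — 4th Sunday is Dec 23 2018.
4th Sunday of January 2019: Jan 27 2019.

Nov 25 2018, Dec 23 2018, Jan 27 2019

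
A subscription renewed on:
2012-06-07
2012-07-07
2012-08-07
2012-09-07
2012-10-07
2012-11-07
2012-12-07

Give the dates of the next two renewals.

2013-01-07, 2013-02-07

The day-of-month is always 7 (30, 31, 31, 30, 31, 30 days between events).
So this recurs on the 7th of each month.
Next: January 2013 → 2013-01-07.
Next: February 2013 → 2013-02-07.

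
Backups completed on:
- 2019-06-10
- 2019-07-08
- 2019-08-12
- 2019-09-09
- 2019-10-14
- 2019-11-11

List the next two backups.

These are Mondays at 28- or 35-day spacing (28, 35, 28, 35, 28).
The pattern: 2nd Monday of the month.
2nd Monday of December 2019: 2019-12-09.
2nd Monday of January 2020: 2020-01-13.

2019-12-09, 2020-01-13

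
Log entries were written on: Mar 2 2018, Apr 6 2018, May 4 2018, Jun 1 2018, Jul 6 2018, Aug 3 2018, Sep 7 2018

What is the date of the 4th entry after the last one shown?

All dates are Fridays, 35, 28, 28, 35, 28, 35 days apart.
Specifically, the 1st Friday of each month.
October 2018 — 1st Friday is Oct 5 2018.
November 2018 — 1st Friday is Nov 2 2018.
December 2018 — 1st Friday is Dec 7 2018.
January 2019 — 1st Friday is Jan 4 2019.

Jan 4 2019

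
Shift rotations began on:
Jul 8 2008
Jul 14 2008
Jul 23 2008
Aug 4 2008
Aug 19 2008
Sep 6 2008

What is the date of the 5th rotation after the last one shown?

The spacing grows by 3 each time: 6, 9, 12, 15, 18 days.
Next gap: 21 days. Sep 6 2008 + 21 days = Sep 27 2008.
Next gap: 24 days. Sep 27 2008 + 24 days = Oct 21 2008.
Next gap: 27 days. Oct 21 2008 + 27 days = Nov 17 2008.
Next gap: 30 days. Nov 17 2008 + 30 days = Dec 17 2008.
Next gap: 33 days. Dec 17 2008 + 33 days = Jan 19 2009.

Jan 19 2009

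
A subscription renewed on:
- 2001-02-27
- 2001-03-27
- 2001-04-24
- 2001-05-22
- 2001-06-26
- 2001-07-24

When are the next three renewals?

2001-08-28, 2001-09-25, 2001-10-23

Gaps: 28, 28, 28, 35, 28 days — a mix of 28 and 35. Every date is a Tuesday.
Each is the 4th Tuesday of its month.
August 2001 — 4th Tuesday is 2001-08-28.
4th Tuesday of September 2001: 2001-09-25.
4th Tuesday of October 2001: 2001-10-23.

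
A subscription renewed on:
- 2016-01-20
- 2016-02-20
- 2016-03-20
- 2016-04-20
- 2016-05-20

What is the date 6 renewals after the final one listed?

The day-of-month is always 20 (31, 29, 31, 30 days between events).
So this recurs on the 20th of each month.
June 2016: 2016-06-20.
July 2016: 2016-07-20.
Next: August 2016 → 2016-08-20.
Next: September 2016 → 2016-09-20.
October 2016: 2016-10-20.
Next: November 2016 → 2016-11-20.

2016-11-20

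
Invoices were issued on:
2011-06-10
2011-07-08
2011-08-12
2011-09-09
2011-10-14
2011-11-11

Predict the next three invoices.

All dates are Fridays, 28, 35, 28, 35, 28 days apart.
Specifically, the 2nd Friday of each month.
December 2011 — 2nd Friday is 2011-12-09.
2nd Friday of January 2012: 2012-01-13.
2nd Friday of February 2012: 2012-02-10.

2011-12-09, 2012-01-13, 2012-02-10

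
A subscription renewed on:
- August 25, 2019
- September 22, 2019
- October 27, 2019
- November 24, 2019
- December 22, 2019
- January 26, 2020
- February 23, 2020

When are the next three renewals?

March 22, 2020; April 26, 2020; May 24, 2020

All dates are Sundays, 28, 35, 28, 28, 35, 28 days apart.
Specifically, the 4th Sunday of each month.
March 2020 — 4th Sunday is March 22, 2020.
April 2020 — 4th Sunday is April 26, 2020.
4th Sunday of May 2020: May 24, 2020.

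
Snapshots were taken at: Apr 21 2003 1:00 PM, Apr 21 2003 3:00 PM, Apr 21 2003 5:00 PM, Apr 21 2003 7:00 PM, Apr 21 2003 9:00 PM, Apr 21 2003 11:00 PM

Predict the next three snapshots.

Gaps: 2, 2, 2, 2, 2 hours — each event is 2 hours after the previous one.
Apr 21 2003 11:00 PM + 2 h = Apr 22 2003 1:00 AM.
Apr 22 2003 1:00 AM + 2 h = Apr 22 2003 3:00 AM.
Apr 22 2003 3:00 AM + 2 h = Apr 22 2003 5:00 AM.

Apr 22 2003 1:00 AM, Apr 22 2003 3:00 AM, Apr 22 2003 5:00 AM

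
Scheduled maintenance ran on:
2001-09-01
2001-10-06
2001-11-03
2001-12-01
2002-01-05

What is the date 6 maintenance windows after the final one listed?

2002-07-06

These are Saturdays at 28- or 35-day spacing (35, 28, 28, 35).
The pattern: 1st Saturday of the month.
February 2002 — 1st Saturday is 2002-02-02.
March 2002 — 1st Saturday is 2002-03-02.
1st Saturday of April 2002: 2002-04-06.
May 2002 — 1st Saturday is 2002-05-04.
June 2002 — 1st Saturday is 2002-06-01.
1st Saturday of July 2002: 2002-07-06.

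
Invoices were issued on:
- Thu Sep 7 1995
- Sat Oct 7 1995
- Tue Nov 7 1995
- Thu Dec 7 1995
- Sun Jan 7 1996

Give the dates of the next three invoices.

The day-of-month is always 7 (30, 31, 30, 31 days between events).
So this recurs on the 7th of each month.
Next: February 1996 → Wed Feb 7 1996.
Next: March 1996 → Thu Mar 7 1996.
Next: April 1996 → Sun Apr 7 1996.

Wed Feb 7 1996, Thu Mar 7 1996, Sun Apr 7 1996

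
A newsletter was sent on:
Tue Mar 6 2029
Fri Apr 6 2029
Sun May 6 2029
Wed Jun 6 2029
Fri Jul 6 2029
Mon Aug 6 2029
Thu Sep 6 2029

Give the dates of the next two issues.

Each date is the 6th; the gaps (31, 30, 31, 30, 31, 31) track the month lengths.
The rule is the 6th of each month.
October 2029: Sat Oct 6 2029.
Next: November 2029 → Tue Nov 6 2029.

Sat Oct 6 2029, Tue Nov 6 2029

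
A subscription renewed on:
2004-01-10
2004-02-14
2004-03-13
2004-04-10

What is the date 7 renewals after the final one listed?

2004-11-13

All dates are Saturdays, 35, 28, 28 days apart.
Specifically, the 2nd Saturday of each month.
May 2004 — 2nd Saturday is 2004-05-08.
2nd Saturday of June 2004: 2004-06-12.
July 2004 — 2nd Saturday is 2004-07-10.
August 2004 — 2nd Saturday is 2004-08-14.
2nd Saturday of September 2004: 2004-09-11.
October 2004 — 2nd Saturday is 2004-10-09.
November 2004 — 2nd Saturday is 2004-11-13.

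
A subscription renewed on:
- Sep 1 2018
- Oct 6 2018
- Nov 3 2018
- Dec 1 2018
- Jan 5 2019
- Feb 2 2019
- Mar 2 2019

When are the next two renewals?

Apr 6 2019, May 4 2019

These are Saturdays at 28- or 35-day spacing (35, 28, 28, 35, 28, 28).
The pattern: 1st Saturday of the month.
April 2019 — 1st Saturday is Apr 6 2019.
1st Saturday of May 2019: May 4 2019.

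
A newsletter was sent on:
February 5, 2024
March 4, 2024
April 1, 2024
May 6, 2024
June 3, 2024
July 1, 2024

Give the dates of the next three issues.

Gaps: 28, 28, 35, 28, 28 days — a mix of 28 and 35. Every date is a Monday.
Each is the 1st Monday of its month.
August 2024 — 1st Monday is August 5, 2024.
1st Monday of September 2024: September 2, 2024.
October 2024 — 1st Monday is October 7, 2024.

August 5, 2024; September 2, 2024; October 7, 2024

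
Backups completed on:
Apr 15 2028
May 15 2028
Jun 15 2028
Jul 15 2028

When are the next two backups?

Aug 15 2028, Sep 15 2028

Each date is the 15th; the gaps (30, 31, 30) track the month lengths.
The rule is the 15th of each month.
August 2028: Aug 15 2028.
September 2028: Sep 15 2028.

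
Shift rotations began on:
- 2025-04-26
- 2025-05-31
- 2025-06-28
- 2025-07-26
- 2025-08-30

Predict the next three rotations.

2025-09-27, 2025-10-25, 2025-11-29

These are Saturdays with 35, 28, 28, 35-day gaps.
Each is the final Saturday of its month — 2025-05-31 is past the 28th, so '4th Saturday' doesn't fit.
September 2025 ends with Saturday 2025-09-27.
Last Saturday of October 2025: 2025-10-25.
Last Saturday of November 2025: 2025-11-29.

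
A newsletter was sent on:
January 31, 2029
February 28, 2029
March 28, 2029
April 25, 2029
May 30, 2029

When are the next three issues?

All Wednesdays; the gaps (28, 28, 28, 35) vary with month length.
This is the last Wednesday of each month.
Last Wednesday of June 2029: June 27, 2029.
Last Wednesday of July 2029: July 25, 2029.
August 2029 ends with Wednesday August 29, 2029.

June 27, 2029; July 25, 2029; August 29, 2029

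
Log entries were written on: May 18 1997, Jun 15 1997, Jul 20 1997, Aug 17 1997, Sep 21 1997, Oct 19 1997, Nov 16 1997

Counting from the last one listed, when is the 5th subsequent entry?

All dates are Sundays, 28, 35, 28, 35, 28, 28 days apart.
Specifically, the 3rd Sunday of each month.
December 1997 — 3rd Sunday is Dec 21 1997.
3rd Sunday of January 1998: Jan 18 1998.
February 1998 — 3rd Sunday is Feb 15 1998.
3rd Sunday of March 1998: Mar 15 1998.
3rd Sunday of April 1998: Apr 19 1998.

Apr 19 1998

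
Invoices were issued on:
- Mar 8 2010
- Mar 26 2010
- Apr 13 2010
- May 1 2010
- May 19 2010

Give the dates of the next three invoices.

Jun 6 2010, Jun 24 2010, Jul 12 2010

Gaps between consecutive events: 18, 18, 18, 18 days — a constant 18-day interval.
May 19 2010 + 18 days = Jun 6 2010.
Jun 6 2010 + 18 days = Jun 24 2010.
Jun 24 2010 + 18 days = Jul 12 2010.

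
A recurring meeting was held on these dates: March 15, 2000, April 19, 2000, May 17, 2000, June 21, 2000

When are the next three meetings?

All dates are Wednesdays, 35, 28, 35 days apart.
Specifically, the 3rd Wednesday of each month.
July 2000 — 3rd Wednesday is July 19, 2000.
3rd Wednesday of August 2000: August 16, 2000.
3rd Wednesday of September 2000: September 20, 2000.

July 19, 2000; August 16, 2000; September 20, 2000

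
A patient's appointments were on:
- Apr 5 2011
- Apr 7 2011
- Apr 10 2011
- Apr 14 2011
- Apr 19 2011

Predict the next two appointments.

Apr 25 2011, May 2 2011

Intervals are 2, 3, 4, 5 days — an arithmetic progression with common difference 1.
Next gap: 6 days. Apr 19 2011 + 6 days = Apr 25 2011.
Next gap: 7 days. Apr 25 2011 + 7 days = May 2 2011.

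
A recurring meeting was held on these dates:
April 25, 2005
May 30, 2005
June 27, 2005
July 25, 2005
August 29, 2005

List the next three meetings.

Every date is a Monday; gaps 35, 28, 28, 35 days.
Each is the last Monday of its month (at least one falls on the 29th or later, ruling out '4th Monday').
Last Monday of September 2005: September 26, 2005.
October 2005 ends with Monday October 31, 2005.
Last Monday of November 2005: November 28, 2005.

September 26, 2005; October 31, 2005; November 28, 2005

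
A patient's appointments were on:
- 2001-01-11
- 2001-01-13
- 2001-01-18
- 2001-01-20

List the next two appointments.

The gap pattern 2, 5, 2 repeats every 2 events.
These are the Thursdays and Saturdays of each week.
Next Thursday: 2001-01-25.
Next Saturday: 2001-01-27.

2001-01-25, 2001-01-27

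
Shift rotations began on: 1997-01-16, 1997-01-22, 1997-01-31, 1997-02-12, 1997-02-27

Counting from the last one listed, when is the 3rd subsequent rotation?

Gaps: 6, 9, 12, 15 days — each gap is 3 larger than the previous one.
Next gap: 18 days. 1997-02-27 + 18 days = 1997-03-17.
Next gap: 21 days. 1997-03-17 + 21 days = 1997-04-07.
Next gap: 24 days. 1997-04-07 + 24 days = 1997-05-01.

1997-05-01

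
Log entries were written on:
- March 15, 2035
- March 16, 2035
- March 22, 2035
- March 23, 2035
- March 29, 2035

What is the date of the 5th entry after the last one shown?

The gap pattern 1, 6, 1, 6 repeats every 2 events.
These are the Thursdays and Fridays of each week.
Next Friday: March 30, 2035.
Next Thursday: April 5, 2035.
Next Friday: April 6, 2035.
The following Thursday is April 12, 2035.
Next Friday: April 13, 2035.

April 13, 2035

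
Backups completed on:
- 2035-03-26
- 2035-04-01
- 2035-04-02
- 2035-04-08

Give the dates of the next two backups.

2035-04-09, 2035-04-15

Gaps: 6, 1, 6 days — not constant, but cyclic with period 2.
The events fall on every Monday and Sunday.
The following Monday is 2035-04-09.
The following Sunday is 2035-04-15.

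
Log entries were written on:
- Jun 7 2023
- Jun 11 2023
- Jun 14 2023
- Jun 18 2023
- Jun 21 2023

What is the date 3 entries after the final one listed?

Jul 2 2023

The gap pattern 4, 3, 4, 3 repeats every 2 events.
These are the Wednesdays and Sundays of each week.
Next Sunday: Jun 25 2023.
The following Wednesday is Jun 28 2023.
The following Sunday is Jul 2 2023.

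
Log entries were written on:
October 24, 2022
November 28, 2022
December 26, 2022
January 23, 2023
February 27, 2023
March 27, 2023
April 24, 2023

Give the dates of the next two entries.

All dates are Mondays, 35, 28, 28, 35, 28, 28 days apart.
Specifically, the 4th Monday of each month.
May 2023 — 4th Monday is May 22, 2023.
June 2023 — 4th Monday is June 26, 2023.

May 22, 2023; June 26, 2023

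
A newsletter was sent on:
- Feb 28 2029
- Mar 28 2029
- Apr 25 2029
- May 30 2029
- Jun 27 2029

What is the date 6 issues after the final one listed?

All Wednesdays; the gaps (28, 28, 35, 28) vary with month length.
This is the last Wednesday of each month.
July 2029 ends with Wednesday Jul 25 2029.
Last Wednesday of August 2029: Aug 29 2029.
Last Wednesday of September 2029: Sep 26 2029.
October 2029 ends with Wednesday Oct 31 2029.
November 2029 ends with Wednesday Nov 28 2029.
Last Wednesday of December 2029: Dec 26 2029.

Dec 26 2029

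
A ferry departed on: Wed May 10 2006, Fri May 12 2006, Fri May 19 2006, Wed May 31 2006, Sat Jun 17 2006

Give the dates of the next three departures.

Sun Jul 9 2006, Sat Aug 5 2006, Wed Sep 6 2006

Gaps: 2, 7, 12, 17 days — each gap is 5 larger than the previous one.
Next gap: 22 days. Sat Jun 17 2006 + 22 days = Sun Jul 9 2006.
Next gap: 27 days. Sun Jul 9 2006 + 27 days = Sat Aug 5 2006.
Next gap: 32 days. Sat Aug 5 2006 + 32 days = Wed Sep 6 2006.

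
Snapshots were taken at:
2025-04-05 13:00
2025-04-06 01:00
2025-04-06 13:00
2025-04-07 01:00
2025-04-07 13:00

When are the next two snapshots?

2025-04-08 01:00, 2025-04-08 13:00

Spacing: 12, 12, 12, 12 h — constant 12 h.
2025-04-07 13:00 + 12 h = 2025-04-08 01:00.
2025-04-08 01:00 + 12 h = 2025-04-08 13:00.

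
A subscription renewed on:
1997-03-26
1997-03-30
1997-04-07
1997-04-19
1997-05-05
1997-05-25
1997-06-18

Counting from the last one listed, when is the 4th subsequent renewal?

1997-11-01

Intervals are 4, 8, 12, 16, 20, 24 days — an arithmetic progression with common difference 4.
Next gap: 28 days. 1997-06-18 + 28 days = 1997-07-16.
Next gap: 32 days. 1997-07-16 + 32 days = 1997-08-17.
Next gap: 36 days. 1997-08-17 + 36 days = 1997-09-22.
Next gap: 40 days. 1997-09-22 + 40 days = 1997-11-01.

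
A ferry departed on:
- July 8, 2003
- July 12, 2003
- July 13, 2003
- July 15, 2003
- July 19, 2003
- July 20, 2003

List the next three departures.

July 22, 2003; July 26, 2003; July 27, 2003

Gaps: 4, 1, 2, 4, 1 days — not constant, but cyclic with period 3.
The events fall on every Tuesday, Saturday and Sunday.
Next Tuesday: July 22, 2003.
The following Saturday is July 26, 2003.
The following Sunday is July 27, 2003.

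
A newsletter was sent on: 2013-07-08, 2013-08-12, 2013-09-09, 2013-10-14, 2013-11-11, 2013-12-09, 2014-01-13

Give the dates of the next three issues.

2014-02-10, 2014-03-10, 2014-04-14

All dates are Mondays, 35, 28, 35, 28, 28, 35 days apart.
Specifically, the 2nd Monday of each month.
2nd Monday of February 2014: 2014-02-10.
March 2014 — 2nd Monday is 2014-03-10.
2nd Monday of April 2014: 2014-04-14.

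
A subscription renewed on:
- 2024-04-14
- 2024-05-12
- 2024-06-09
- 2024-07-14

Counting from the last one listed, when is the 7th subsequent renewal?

Gaps: 28, 28, 35 days — a mix of 28 and 35. Every date is a Sunday.
Each is the 2nd Sunday of its month.
August 2024 — 2nd Sunday is 2024-08-11.
September 2024 — 2nd Sunday is 2024-09-08.
2nd Sunday of October 2024: 2024-10-13.
2nd Sunday of November 2024: 2024-11-10.
December 2024 — 2nd Sunday is 2024-12-08.
January 2025 — 2nd Sunday is 2025-01-12.
February 2025 — 2nd Sunday is 2025-02-09.

2025-02-09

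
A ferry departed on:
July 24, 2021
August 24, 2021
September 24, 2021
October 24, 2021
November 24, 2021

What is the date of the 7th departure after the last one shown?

The day-of-month is always 24 (31, 31, 30, 31 days between events).
So this recurs on the 24th of each month.
Next: December 2021 → December 24, 2021.
Next: January 2022 → January 24, 2022.
February 2022: February 24, 2022.
March 2022: March 24, 2022.
Next: April 2022 → April 24, 2022.
May 2022: May 24, 2022.
Next: June 2022 → June 24, 2022.

June 24, 2022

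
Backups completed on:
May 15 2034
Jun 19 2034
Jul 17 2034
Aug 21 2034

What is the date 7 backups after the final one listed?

These are Mondays at 28- or 35-day spacing (35, 28, 35).
The pattern: 3rd Monday of the month.
September 2034 — 3rd Monday is Sep 18 2034.
3rd Monday of October 2034: Oct 16 2034.
3rd Monday of November 2034: Nov 20 2034.
December 2034 — 3rd Monday is Dec 18 2034.
January 2035 — 3rd Monday is Jan 15 2035.
3rd Monday of February 2035: Feb 19 2035.
3rd Monday of March 2035: Mar 19 2035.

Mar 19 2035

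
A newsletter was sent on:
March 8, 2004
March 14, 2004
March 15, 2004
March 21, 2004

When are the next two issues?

Gaps: 6, 1, 6 days — not constant, but cyclic with period 2.
The events fall on every Monday and Sunday.
Next Monday: March 22, 2004.
Next Sunday: March 28, 2004.

March 22, 2004; March 28, 2004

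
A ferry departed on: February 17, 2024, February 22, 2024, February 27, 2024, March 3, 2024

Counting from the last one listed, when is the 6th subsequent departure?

Every event comes 5 days after the last (5, 5, 5).
March 3, 2024 + 5 days = March 8, 2024.
March 8, 2024 + 5 days = March 13, 2024.
March 13, 2024 + 5 days = March 18, 2024.
March 18, 2024 + 5 days = March 23, 2024.
March 23, 2024 + 5 days = March 28, 2024.
March 28, 2024 + 5 days = April 2, 2024.

April 2, 2024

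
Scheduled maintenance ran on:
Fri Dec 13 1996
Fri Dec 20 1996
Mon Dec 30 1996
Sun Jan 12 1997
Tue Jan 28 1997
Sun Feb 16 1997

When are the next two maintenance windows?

The spacing grows by 3 each time: 7, 10, 13, 16, 19 days.
Next gap: 22 days. Sun Feb 16 1997 + 22 days = Mon Mar 10 1997.
Next gap: 25 days. Mon Mar 10 1997 + 25 days = Fri Apr 4 1997.

Mon Mar 10 1997, Fri Apr 4 1997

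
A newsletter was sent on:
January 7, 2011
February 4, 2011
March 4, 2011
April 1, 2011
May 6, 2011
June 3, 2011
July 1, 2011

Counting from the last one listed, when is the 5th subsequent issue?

December 2, 2011

These are Fridays at 28- or 35-day spacing (28, 28, 28, 35, 28, 28).
The pattern: 1st Friday of the month.
1st Friday of August 2011: August 5, 2011.
September 2011 — 1st Friday is September 2, 2011.
1st Friday of October 2011: October 7, 2011.
1st Friday of November 2011: November 4, 2011.
1st Friday of December 2011: December 2, 2011.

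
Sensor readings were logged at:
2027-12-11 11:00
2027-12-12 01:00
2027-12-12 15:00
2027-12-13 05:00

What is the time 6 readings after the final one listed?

Gaps: 14, 14, 14 hours — each event is 14 hours after the previous one.
2027-12-13 05:00 + 14 h = 2027-12-13 19:00.
2027-12-13 19:00 + 14 h = 2027-12-14 09:00.
2027-12-14 09:00 + 14 h = 2027-12-14 23:00.
2027-12-14 23:00 + 14 h = 2027-12-15 13:00.
2027-12-15 13:00 + 14 h = 2027-12-16 03:00.
2027-12-16 03:00 + 14 h = 2027-12-16 17:00.

2027-12-16 17:00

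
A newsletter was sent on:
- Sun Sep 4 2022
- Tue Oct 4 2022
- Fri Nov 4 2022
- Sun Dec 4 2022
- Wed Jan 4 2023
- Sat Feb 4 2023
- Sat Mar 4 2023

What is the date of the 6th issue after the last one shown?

Mon Sep 4 2023

Each date is the 4th; the gaps (30, 31, 30, 31, 31, 28) track the month lengths.
The rule is the 4th of each month.
April 2023: Tue Apr 4 2023.
May 2023: Thu May 4 2023.
Next: June 2023 → Sun Jun 4 2023.
July 2023: Tue Jul 4 2023.
Next: August 2023 → Fri Aug 4 2023.
September 2023: Mon Sep 4 2023.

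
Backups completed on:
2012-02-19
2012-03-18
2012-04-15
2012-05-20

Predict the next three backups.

These are Sundays at 28- or 35-day spacing (28, 28, 35).
The pattern: 3rd Sunday of the month.
3rd Sunday of June 2012: 2012-06-17.
July 2012 — 3rd Sunday is 2012-07-15.
3rd Sunday of August 2012: 2012-08-19.

2012-06-17, 2012-07-15, 2012-08-19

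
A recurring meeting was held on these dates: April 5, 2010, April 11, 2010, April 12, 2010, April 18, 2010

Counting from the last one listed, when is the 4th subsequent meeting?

May 2, 2010

Gaps: 6, 1, 6 days — not constant, but cyclic with period 2.
The events fall on every Monday and Sunday.
The following Monday is April 19, 2010.
The following Sunday is April 25, 2010.
The following Monday is April 26, 2010.
The following Sunday is May 2, 2010.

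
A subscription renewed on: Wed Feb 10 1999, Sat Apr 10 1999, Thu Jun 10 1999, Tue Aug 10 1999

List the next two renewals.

Sun Oct 10 1999, Fri Dec 10 1999

Gaps: 59, 61, 61 days — not constant. Every event is on the 10th of the month.
Pattern: the 10th of every 2 months.
Next: October 1999 → Sun Oct 10 1999.
Next: December 1999 → Fri Dec 10 1999.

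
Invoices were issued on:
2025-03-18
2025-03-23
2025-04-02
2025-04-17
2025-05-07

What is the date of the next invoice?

2025-06-01

The spacing grows by 5 each time: 5, 10, 15, 20 days.
Next gap: 25 days. 2025-05-07 + 25 days = 2025-06-01.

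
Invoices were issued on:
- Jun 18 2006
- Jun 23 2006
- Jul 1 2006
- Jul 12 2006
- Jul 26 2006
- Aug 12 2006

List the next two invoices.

Sep 1 2006, Sep 24 2006

The spacing grows by 3 each time: 5, 8, 11, 14, 17 days.
Next gap: 20 days. Aug 12 2006 + 20 days = Sep 1 2006.
Next gap: 23 days. Sep 1 2006 + 23 days = Sep 24 2006.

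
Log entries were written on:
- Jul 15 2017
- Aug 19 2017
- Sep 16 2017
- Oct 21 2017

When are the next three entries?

These are Saturdays at 28- or 35-day spacing (35, 28, 35).
The pattern: 3rd Saturday of the month.
3rd Saturday of November 2017: Nov 18 2017.
December 2017 — 3rd Saturday is Dec 16 2017.
3rd Saturday of January 2018: Jan 20 2018.

Nov 18 2017, Dec 16 2017, Jan 20 2018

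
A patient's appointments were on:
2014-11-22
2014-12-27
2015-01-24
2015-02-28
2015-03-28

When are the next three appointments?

2015-04-25, 2015-05-23, 2015-06-27

All dates are Saturdays, 35, 28, 35, 28 days apart.
Specifically, the 4th Saturday of each month.
April 2015 — 4th Saturday is 2015-04-25.
4th Saturday of May 2015: 2015-05-23.
4th Saturday of June 2015: 2015-06-27.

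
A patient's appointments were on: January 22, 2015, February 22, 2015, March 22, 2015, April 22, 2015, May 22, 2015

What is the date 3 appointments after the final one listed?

Gaps: 31, 28, 31, 30 days — not constant. Every event is on the 22nd of the month.
Pattern: the 22nd of each month.
Next: June 2015 → June 22, 2015.
Next: July 2015 → July 22, 2015.
August 2015: August 22, 2015.

August 22, 2015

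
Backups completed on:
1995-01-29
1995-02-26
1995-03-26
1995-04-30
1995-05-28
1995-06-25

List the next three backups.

These are Sundays with 28, 28, 35, 28, 28-day gaps.
Each is the final Sunday of its month — 1995-01-29 is past the 28th, so '4th Sunday' doesn't fit.
July 1995 ends with Sunday 1995-07-30.
August 1995 ends with Sunday 1995-08-27.
September 1995 ends with Sunday 1995-09-24.

1995-07-30, 1995-08-27, 1995-09-24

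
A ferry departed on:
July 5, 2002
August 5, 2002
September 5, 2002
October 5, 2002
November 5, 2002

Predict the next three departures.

The day-of-month is always 5 (31, 31, 30, 31 days between events).
So this recurs on the 5th of each month.
Next: December 2002 → December 5, 2002.
January 2003: January 5, 2003.
February 2003: February 5, 2003.

December 5, 2002; January 5, 2003; February 5, 2003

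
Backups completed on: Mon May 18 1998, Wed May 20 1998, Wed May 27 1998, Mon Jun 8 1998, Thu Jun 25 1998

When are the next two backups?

Gaps: 2, 7, 12, 17 days — each gap is 5 larger than the previous one.
Next gap: 22 days. Thu Jun 25 1998 + 22 days = Fri Jul 17 1998.
Next gap: 27 days. Fri Jul 17 1998 + 27 days = Thu Aug 13 1998.

Fri Jul 17 1998, Thu Aug 13 1998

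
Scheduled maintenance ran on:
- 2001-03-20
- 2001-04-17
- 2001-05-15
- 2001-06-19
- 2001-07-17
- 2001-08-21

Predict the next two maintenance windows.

All dates are Tuesdays, 28, 28, 35, 28, 35 days apart.
Specifically, the 3rd Tuesday of each month.
September 2001 — 3rd Tuesday is 2001-09-18.
October 2001 — 3rd Tuesday is 2001-10-16.

2001-09-18, 2001-10-16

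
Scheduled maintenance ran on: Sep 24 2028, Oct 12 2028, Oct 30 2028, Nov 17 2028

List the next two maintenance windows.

Every event comes 18 days after the last (18, 18, 18).
Nov 17 2028 + 18 days = Dec 5 2028.
Dec 5 2028 + 18 days = Dec 23 2028.

Dec 5 2028, Dec 23 2028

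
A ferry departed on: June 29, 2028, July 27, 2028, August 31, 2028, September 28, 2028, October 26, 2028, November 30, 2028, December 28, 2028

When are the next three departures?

Every date is a Thursday; gaps 28, 35, 28, 28, 35, 28 days.
Each is the last Thursday of its month (at least one falls on the 29th or later, ruling out '4th Thursday').
January 2029 ends with Thursday January 25, 2029.
Last Thursday of February 2029: February 22, 2029.
Last Thursday of March 2029: March 29, 2029.

January 25, 2029; February 22, 2029; March 29, 2029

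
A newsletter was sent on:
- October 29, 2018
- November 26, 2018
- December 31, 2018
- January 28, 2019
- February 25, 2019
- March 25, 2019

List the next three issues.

April 29, 2019; May 27, 2019; June 24, 2019

These are Mondays with 28, 35, 28, 28, 28-day gaps.
Each is the final Monday of its month — October 29, 2018 is past the 28th, so '4th Monday' doesn't fit.
Last Monday of April 2019: April 29, 2019.
Last Monday of May 2019: May 27, 2019.
Last Monday of June 2019: June 24, 2019.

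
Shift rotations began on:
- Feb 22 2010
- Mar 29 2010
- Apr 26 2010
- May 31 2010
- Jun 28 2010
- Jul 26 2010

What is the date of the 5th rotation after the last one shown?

These are Mondays with 35, 28, 35, 28, 28-day gaps.
Each is the final Monday of its month — Mar 29 2010 is past the 28th, so '4th Monday' doesn't fit.
Last Monday of August 2010: Aug 30 2010.
September 2010 ends with Monday Sep 27 2010.
October 2010 ends with Monday Oct 25 2010.
Last Monday of November 2010: Nov 29 2010.
Last Monday of December 2010: Dec 27 2010.

Dec 27 2010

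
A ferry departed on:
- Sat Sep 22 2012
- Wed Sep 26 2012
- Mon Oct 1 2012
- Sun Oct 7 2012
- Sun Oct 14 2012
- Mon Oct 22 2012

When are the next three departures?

Intervals are 4, 5, 6, 7, 8 days — an arithmetic progression with common difference 1.
Next gap: 9 days. Mon Oct 22 2012 + 9 days = Wed Oct 31 2012.
Next gap: 10 days. Wed Oct 31 2012 + 10 days = Sat Nov 10 2012.
Next gap: 11 days. Sat Nov 10 2012 + 11 days = Wed Nov 21 2012.

Wed Oct 31 2012, Sat Nov 10 2012, Wed Nov 21 2012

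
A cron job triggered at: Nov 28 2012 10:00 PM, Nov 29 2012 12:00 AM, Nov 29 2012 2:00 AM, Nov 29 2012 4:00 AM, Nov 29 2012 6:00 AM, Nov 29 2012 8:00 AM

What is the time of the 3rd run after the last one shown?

Gaps: 2, 2, 2, 2, 2 hours — each event is 2 hours after the previous one.
Nov 29 2012 8:00 AM + 2 h = Nov 29 2012 10:00 AM.
Nov 29 2012 10:00 AM + 2 h = Nov 29 2012 12:00 PM.
Nov 29 2012 12:00 PM + 2 h = Nov 29 2012 2:00 PM.

Nov 29 2012 2:00 PM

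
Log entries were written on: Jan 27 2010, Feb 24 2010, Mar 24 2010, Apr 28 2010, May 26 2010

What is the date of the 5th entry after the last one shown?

Oct 27 2010

These are Wednesdays at 28- or 35-day spacing (28, 28, 35, 28).
The pattern: 4th Wednesday of the month.
June 2010 — 4th Wednesday is Jun 23 2010.
July 2010 — 4th Wednesday is Jul 28 2010.
August 2010 — 4th Wednesday is Aug 25 2010.
4th Wednesday of September 2010: Sep 22 2010.
October 2010 — 4th Wednesday is Oct 27 2010.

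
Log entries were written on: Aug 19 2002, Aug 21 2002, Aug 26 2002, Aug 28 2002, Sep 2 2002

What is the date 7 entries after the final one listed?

Every event lands on a Monday or Wednesday (gaps cycle 2, 5, 2, 5).
So the schedule is: every Monday and Wednesday.
The following Wednesday is Sep 4 2002.
The following Monday is Sep 9 2002.
Next Wednesday: Sep 11 2002.
The following Monday is Sep 16 2002.
The following Wednesday is Sep 18 2002.
Next Monday: Sep 23 2002.
Next Wednesday: Sep 25 2002.

Sep 25 2002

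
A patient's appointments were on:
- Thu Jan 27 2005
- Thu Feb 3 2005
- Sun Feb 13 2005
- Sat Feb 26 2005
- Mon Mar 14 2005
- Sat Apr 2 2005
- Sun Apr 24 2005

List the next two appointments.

Gaps: 7, 10, 13, 16, 19, 22 days — each gap is 3 larger than the previous one.
Next gap: 25 days. Sun Apr 24 2005 + 25 days = Thu May 19 2005.
Next gap: 28 days. Thu May 19 2005 + 28 days = Thu Jun 16 2005.

Thu May 19 2005, Thu Jun 16 2005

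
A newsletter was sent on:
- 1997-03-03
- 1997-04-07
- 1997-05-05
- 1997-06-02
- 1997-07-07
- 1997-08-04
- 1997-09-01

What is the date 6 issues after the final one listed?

These are Mondays at 28- or 35-day spacing (35, 28, 28, 35, 28, 28).
The pattern: 1st Monday of the month.
October 1997 — 1st Monday is 1997-10-06.
November 1997 — 1st Monday is 1997-11-03.
1st Monday of December 1997: 1997-12-01.
1st Monday of January 1998: 1998-01-05.
February 1998 — 1st Monday is 1998-02-02.
1st Monday of March 1998: 1998-03-02.

1998-03-02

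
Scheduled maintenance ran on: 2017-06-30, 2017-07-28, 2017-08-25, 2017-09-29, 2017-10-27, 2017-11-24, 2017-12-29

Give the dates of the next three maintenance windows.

Every date is a Friday; gaps 28, 28, 35, 28, 28, 35 days.
Each is the last Friday of its month (at least one falls on the 29th or later, ruling out '4th Friday').
Last Friday of January 2018: 2018-01-26.
February 2018 ends with Friday 2018-02-23.
Last Friday of March 2018: 2018-03-30.

2018-01-26, 2018-02-23, 2018-03-30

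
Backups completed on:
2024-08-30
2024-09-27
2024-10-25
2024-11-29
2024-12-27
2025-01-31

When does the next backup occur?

All Fridays; the gaps (28, 28, 35, 28, 35) vary with month length.
This is the last Friday of each month.
February 2025 ends with Friday 2025-02-28.

2025-02-28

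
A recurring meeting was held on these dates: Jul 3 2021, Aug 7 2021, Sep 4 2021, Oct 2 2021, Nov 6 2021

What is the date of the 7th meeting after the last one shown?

Jun 4 2022

These are Saturdays at 28- or 35-day spacing (35, 28, 28, 35).
The pattern: 1st Saturday of the month.
1st Saturday of December 2021: Dec 4 2021.
January 2022 — 1st Saturday is Jan 1 2022.
February 2022 — 1st Saturday is Feb 5 2022.
1st Saturday of March 2022: Mar 5 2022.
April 2022 — 1st Saturday is Apr 2 2022.
1st Saturday of May 2022: May 7 2022.
June 2022 — 1st Saturday is Jun 4 2022.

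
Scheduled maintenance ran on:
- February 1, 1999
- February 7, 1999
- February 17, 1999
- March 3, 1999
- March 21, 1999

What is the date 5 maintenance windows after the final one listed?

August 18, 1999

The spacing grows by 4 each time: 6, 10, 14, 18 days.
Next gap: 22 days. March 21, 1999 + 22 days = April 12, 1999.
Next gap: 26 days. April 12, 1999 + 26 days = May 8, 1999.
Next gap: 30 days. May 8, 1999 + 30 days = June 7, 1999.
Next gap: 34 days. June 7, 1999 + 34 days = July 11, 1999.
Next gap: 38 days. July 11, 1999 + 38 days = August 18, 1999.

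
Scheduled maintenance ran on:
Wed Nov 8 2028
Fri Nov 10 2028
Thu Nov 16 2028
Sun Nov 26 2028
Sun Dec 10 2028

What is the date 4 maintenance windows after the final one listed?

Fri Mar 16 2029

The spacing grows by 4 each time: 2, 6, 10, 14 days.
Next gap: 18 days. Sun Dec 10 2028 + 18 days = Thu Dec 28 2028.
Next gap: 22 days. Thu Dec 28 2028 + 22 days = Fri Jan 19 2029.
Next gap: 26 days. Fri Jan 19 2029 + 26 days = Wed Feb 14 2029.
Next gap: 30 days. Wed Feb 14 2029 + 30 days = Fri Mar 16 2029.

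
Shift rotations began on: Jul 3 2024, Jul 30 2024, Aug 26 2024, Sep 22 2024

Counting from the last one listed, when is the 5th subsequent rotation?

Feb 4 2025

The spacing is 27, 27, 27 days — always 27 days.
Sep 22 2024 + 27 days = Oct 19 2024.
Oct 19 2024 + 27 days = Nov 15 2024.
Nov 15 2024 + 27 days = Dec 12 2024.
Dec 12 2024 + 27 days = Jan 8 2025.
Jan 8 2025 + 27 days = Feb 4 2025.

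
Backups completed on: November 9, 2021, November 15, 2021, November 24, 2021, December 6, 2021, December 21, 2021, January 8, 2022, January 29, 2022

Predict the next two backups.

Intervals are 6, 9, 12, 15, 18, 21 days — an arithmetic progression with common difference 3.
Next gap: 24 days. January 29, 2022 + 24 days = February 22, 2022.
Next gap: 27 days. February 22, 2022 + 27 days = March 21, 2022.

February 22, 2022; March 21, 2022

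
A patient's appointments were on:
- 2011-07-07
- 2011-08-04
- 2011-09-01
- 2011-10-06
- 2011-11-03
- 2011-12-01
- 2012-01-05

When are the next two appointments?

All dates are Thursdays, 28, 28, 35, 28, 28, 35 days apart.
Specifically, the 1st Thursday of each month.
February 2012 — 1st Thursday is 2012-02-02.
March 2012 — 1st Thursday is 2012-03-01.

2012-02-02, 2012-03-01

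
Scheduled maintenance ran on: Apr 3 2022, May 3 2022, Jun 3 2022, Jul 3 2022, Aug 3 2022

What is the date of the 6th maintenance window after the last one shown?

The day-of-month is always 3 (30, 31, 30, 31 days between events).
So this recurs on the 3rd of each month.
September 2022: Sep 3 2022.
October 2022: Oct 3 2022.
Next: November 2022 → Nov 3 2022.
Next: December 2022 → Dec 3 2022.
January 2023: Jan 3 2023.
February 2023: Feb 3 2023.

Feb 3 2023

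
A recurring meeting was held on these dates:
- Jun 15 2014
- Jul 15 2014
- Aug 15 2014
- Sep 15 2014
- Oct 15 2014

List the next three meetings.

Each date is the 15th; the gaps (30, 31, 31, 30) track the month lengths.
The rule is the 15th of each month.
November 2014: Nov 15 2014.
Next: December 2014 → Dec 15 2014.
January 2015: Jan 15 2015.

Nov 15 2014, Dec 15 2014, Jan 15 2015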